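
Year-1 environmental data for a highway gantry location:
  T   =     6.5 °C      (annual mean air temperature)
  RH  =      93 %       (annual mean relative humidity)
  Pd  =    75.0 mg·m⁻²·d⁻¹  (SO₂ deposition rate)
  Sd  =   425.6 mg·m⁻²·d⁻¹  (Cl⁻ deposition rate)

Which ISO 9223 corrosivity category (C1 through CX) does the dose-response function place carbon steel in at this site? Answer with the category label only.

carbon steel: f(T) = +0.150·(T−10) [T≤10 °C] = -0.5250
  SO₂ term: 1.77·75.0^0.52·exp(0.02·93-0.5250) = 63.5
  Cl⁻ term: 0.102·425.6^0.62·exp(0.033·93+0.04·6.5) = 121.4
  r_corr = 63.5 + 121.4 = 184.9 μm/a
185 μm/a falls in (80, 200] for carbon steel → category C5

C5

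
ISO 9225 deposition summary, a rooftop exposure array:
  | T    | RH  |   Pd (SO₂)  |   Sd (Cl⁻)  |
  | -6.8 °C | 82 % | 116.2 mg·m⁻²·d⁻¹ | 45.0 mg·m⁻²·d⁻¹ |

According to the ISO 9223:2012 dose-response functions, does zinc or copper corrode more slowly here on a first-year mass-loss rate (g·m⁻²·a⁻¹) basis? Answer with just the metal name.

copper

zinc: T≤10 °C ⇒ hinge +0.038·(-6.8−10) = -0.6384
  Pd branch = 0.0129·Pd^0.44·e^(0.046·RH+f) = 2.4 μm/a
  Cl⁻ term: 0.0175·45.0^0.57·exp(0.008·82+0.085·-6.8) = 0.1657
  r_corr = 2.4 + 0.1657 = 2.566 μm/a
  mass loss = 2.566 μm/a × 7.14 g/cm³ = 18.32 g·m⁻²·a⁻¹
copper: f(T) = +0.126·(T−10) [T≤10 °C] = -2.1168
  Pd branch = 0.0053·Pd^0.26·e^(0.059·RH+f) = 0.2774 μm/a
  Cl⁻ term: 0.01025·45.0^0.27·exp(0.036·82+0.049·-6.8) = 0.393
  sum: 0.2774 + 0.393 → r_corr = 0.6704 μm/a
  mass loss = 0.6704 μm/a × 8.96 g/cm³ = 6.007 g·m⁻²·a⁻¹
Ordering by g·m⁻²·a⁻¹: zinc (18.3) > copper (6.01)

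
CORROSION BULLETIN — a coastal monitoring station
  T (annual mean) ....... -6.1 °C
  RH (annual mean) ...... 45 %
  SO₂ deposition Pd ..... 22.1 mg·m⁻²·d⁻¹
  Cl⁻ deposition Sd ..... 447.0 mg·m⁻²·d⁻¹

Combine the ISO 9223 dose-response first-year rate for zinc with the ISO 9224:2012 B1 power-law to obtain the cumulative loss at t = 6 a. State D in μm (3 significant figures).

D(6) = 3.01 μm

zinc: temperature factor f = +0.038·(-16.1) = -0.6118
  Pd branch = 0.0129·Pd^0.44·e^(0.046·RH+f) = 0.2165 μm/a
  Cl⁻ term: 0.0175·447.0^0.57·exp(0.008·45+0.085·-6.1) = 0.484
  sum: 0.2165 + 0.484 → r_corr = 0.7005 μm/a
ISO 9224: D(t) = r_corr · t^b with b = 0.813 (zinc, B1)
  D(6) = 0.7005 × 6^0.813 = 0.7005 × 4.292 = 3.006 μm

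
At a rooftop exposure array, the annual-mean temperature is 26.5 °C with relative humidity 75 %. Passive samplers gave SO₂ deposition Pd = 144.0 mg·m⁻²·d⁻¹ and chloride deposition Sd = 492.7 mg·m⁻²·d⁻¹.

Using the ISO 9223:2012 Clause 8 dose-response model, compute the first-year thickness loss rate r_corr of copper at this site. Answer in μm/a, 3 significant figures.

r_corr = 3.41 μm/a

copper: temperature factor f = -0.080·(16.5) = -1.3200
  sulphur-dioxide contribution → 0.4305 μm/a
  chloride contribution → 2.98 μm/a
  total first-year rate 3.411 μm/a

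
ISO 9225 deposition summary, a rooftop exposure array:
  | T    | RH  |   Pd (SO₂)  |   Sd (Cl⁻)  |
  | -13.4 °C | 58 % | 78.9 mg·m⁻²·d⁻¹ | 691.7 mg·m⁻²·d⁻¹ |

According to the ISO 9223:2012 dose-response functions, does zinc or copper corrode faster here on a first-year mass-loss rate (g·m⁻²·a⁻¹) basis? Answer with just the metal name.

zinc: T≤10 °C ⇒ hinge +0.038·(-13.4−10) = -0.8892
  Pd branch = 0.0129·Pd^0.44·e^(0.046·RH+f) = 0.5222 μm/a
  Sd branch = 0.0175·Sd^0.57·e^(0.008·RH+0.085·T) = 0.3704 μm/a
  r_corr = 0.5222 + 0.3704 = 0.8926 μm/a
  mass loss = 0.8926 μm/a × 7.14 g/cm³ = 6.373 g·m⁻²·a⁻¹
copper: f(T) = +0.126·(T−10) [T≤10 °C] = -2.9484
  SO₂ term: 0.0053·78.9^0.26·exp(0.059·58-2.9484) = 0.0265
  Sd branch = 0.01025·Sd^0.27·e^(0.036·RH+0.049·T) = 0.2507 μm/a
  sum: 0.0265 + 0.2507 → r_corr = 0.2772 μm/a
  mass loss = 0.2772 μm/a × 8.96 g/cm³ = 2.484 g·m⁻²·a⁻¹
Ordering by g·m⁻²·a⁻¹: zinc (6.37) > copper (2.48)

zinc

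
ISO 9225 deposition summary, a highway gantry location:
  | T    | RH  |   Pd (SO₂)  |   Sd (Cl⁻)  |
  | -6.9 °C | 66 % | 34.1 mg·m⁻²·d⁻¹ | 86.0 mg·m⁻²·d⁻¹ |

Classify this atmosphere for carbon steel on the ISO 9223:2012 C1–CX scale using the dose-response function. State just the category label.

carbon steel: T≤10 °C ⇒ hinge +0.150·(-6.9−10) = -2.5350
  Pd branch = 1.77·Pd^0.52·e^(0.02·RH+f) = 3.291 μm/a
  Sd branch = 0.102·Sd^0.62·e^(0.033·RH+0.04·T) = 10.81 μm/a
  r_corr = 3.291 + 10.81 = 14.11 μm/a
ISO 9223 Table 2 (carbon steel): 1.3 < 14.1 ≤ 25 μm/a ⇒ C2

C2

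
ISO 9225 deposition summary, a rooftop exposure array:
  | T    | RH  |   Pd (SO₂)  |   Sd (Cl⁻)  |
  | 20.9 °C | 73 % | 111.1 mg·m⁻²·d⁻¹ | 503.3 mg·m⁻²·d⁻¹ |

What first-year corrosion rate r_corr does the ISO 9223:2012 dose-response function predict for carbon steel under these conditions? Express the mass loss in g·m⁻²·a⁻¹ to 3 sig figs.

carbon steel: temperature factor f = -0.054·(10.9) = -0.5886
  Pd branch = 1.77·Pd^0.52·e^(0.02·RH+f) = 49 μm/a
  Cl⁻ term: 0.102·503.3^0.62·exp(0.033·73+0.04·20.9) = 123.9
  r_corr = 49 + 123.9 = 172.9 μm/a
Convert to mass loss: 172.9 μm/a × 7.85 g/cm³ = 1357 g·m⁻²·a⁻¹

r_corr = 1.36e+03 g·m⁻²·a⁻¹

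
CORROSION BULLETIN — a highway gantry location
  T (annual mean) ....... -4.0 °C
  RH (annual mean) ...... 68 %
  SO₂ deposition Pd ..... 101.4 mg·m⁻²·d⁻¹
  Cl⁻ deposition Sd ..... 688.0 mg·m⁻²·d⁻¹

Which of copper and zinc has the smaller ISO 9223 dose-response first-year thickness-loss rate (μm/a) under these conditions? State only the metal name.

copper

copper: temperature factor f = +0.126·(-14.0) = -1.7640
  Pd branch = 0.0053·Pd^0.26·e^(0.059·RH+f) = 0.1668 μm/a
  Cl⁻ term: 0.01025·688.0^0.27·exp(0.036·68+0.049·-4.0) = 0.5687
  r_corr = 0.1668 + 0.5687 = 0.7355 μm/a
zinc: temperature factor f = +0.038·(-14.0) = -0.5320
  Pd branch = 0.0129·Pd^0.44·e^(0.046·RH+f) = 1.32 μm/a
  Sd branch = 0.0175·Sd^0.57·e^(0.008·RH+0.085·T) = 0.8893 μm/a
  sum: 1.32 + 0.8893 → r_corr = 2.21 μm/a
Ordering by μm/a: zinc (2.21) > copper (0.736)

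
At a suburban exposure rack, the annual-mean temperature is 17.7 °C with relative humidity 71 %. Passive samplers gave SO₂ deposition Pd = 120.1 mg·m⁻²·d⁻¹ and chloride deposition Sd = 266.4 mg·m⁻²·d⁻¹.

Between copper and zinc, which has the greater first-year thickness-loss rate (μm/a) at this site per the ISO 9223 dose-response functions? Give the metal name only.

copper: f(T) = -0.080·(T−10) [T>10 °C] = -0.6160
  sulphur-dioxide contribution → 0.6557 μm/a
  chloride contribution → 1.42 μm/a
  total first-year rate 2.076 μm/a
zinc: f(T) = -0.071·(T−10) [T>10 °C] = -0.5467
  sulphur-dioxide contribution → 1.609 μm/a
  chloride contribution → 3.355 μm/a
  ⇒ r_corr(zinc) = 4.964 μm/a
Ordering by μm/a: zinc (4.96) > copper (2.08)

zinc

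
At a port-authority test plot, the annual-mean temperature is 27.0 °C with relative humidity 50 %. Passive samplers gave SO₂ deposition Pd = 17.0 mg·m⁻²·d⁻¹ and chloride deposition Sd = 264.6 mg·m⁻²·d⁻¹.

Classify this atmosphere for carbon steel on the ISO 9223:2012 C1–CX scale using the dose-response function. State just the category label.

C4

carbon steel: T>10 °C ⇒ hinge -0.054·(27.0−10) = -0.9180
  Pd branch = 1.77·Pd^0.52·e^(0.02·RH+f) = 8.383 μm/a
  Sd branch = 0.102·Sd^0.62·e^(0.033·RH+0.04·T) = 49.69 μm/a
  sum: 8.383 + 49.69 → r_corr = 58.07 μm/a
ISO 9223 Table 2 (carbon steel): 50 < 58.1 ≤ 80 μm/a ⇒ C4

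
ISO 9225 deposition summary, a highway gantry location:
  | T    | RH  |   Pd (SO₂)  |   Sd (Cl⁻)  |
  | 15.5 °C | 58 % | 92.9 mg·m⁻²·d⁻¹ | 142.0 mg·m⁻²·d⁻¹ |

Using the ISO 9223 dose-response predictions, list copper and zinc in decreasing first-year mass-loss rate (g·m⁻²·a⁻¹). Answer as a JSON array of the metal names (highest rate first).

copper: T>10 °C ⇒ hinge -0.080·(15.5−10) = -0.4400
  Pd branch = 0.0053·Pd^0.26·e^(0.059·RH+f) = 0.3396 μm/a
  Sd branch = 0.01025·Sd^0.27·e^(0.036·RH+0.049·T) = 0.6737 μm/a
  r_corr = 0.3396 + 0.6737 = 1.013 μm/a
  mass loss = 1.013 μm/a × 8.96 g/cm³ = 9.08 g·m⁻²·a⁻¹
zinc: T>10 °C ⇒ hinge -0.071·(15.5−10) = -0.3905
  SO₂ term: 0.0129·92.9^0.44·exp(0.046·58-0.3905) = 0.9239
  Sd branch = 0.0175·Sd^0.57·e^(0.008·RH+0.085·T) = 1.752 μm/a
  r_corr = 0.9239 + 1.752 = 2.676 μm/a
  mass loss = 2.676 μm/a × 7.14 g/cm³ = 19.11 g·m⁻²·a⁻¹
Ordering by g·m⁻²·a⁻¹: zinc (19.1) > copper (9.08)

["zinc", "copper"]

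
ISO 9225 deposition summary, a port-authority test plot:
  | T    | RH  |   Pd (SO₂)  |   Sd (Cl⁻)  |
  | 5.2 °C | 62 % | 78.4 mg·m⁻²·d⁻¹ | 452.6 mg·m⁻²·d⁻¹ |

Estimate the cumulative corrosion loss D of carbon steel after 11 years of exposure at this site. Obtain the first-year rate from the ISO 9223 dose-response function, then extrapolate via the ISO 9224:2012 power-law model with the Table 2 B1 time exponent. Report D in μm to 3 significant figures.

carbon steel: T≤10 °C ⇒ hinge +0.150·(5.2−10) = -0.7200
  SO₂ term: 1.77·78.4^0.52·exp(0.02·62-0.7200) = 28.76
  Sd branch = 0.102·Sd^0.62·e^(0.033·RH+0.04·T) = 43.06 μm/a
  r_corr = 28.76 + 43.06 = 71.82 μm/a
ISO 9224: D(t) = r_corr · t^b with b = 0.523 (carbon steel, B1)
  D(11) = 71.82 × 11^0.523 = 71.82 × 3.505 = 251.7 μm

D(11) = 252 μm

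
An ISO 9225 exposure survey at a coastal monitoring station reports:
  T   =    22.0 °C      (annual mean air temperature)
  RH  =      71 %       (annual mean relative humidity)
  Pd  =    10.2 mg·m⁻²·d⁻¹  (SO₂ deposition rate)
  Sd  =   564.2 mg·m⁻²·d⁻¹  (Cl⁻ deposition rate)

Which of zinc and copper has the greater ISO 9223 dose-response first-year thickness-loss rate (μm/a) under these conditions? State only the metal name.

zinc: T>10 °C ⇒ hinge -0.071·(22.0−10) = -0.8520
  Pd branch = 0.0129·Pd^0.44·e^(0.046·RH+f) = 0.4006 μm/a
  Cl⁻ term: 0.0175·564.2^0.57·exp(0.008·71+0.085·22.0) = 7.416
  r_corr = 0.4006 + 7.416 = 7.817 μm/a
copper: T>10 °C ⇒ hinge -0.080·(22.0−10) = -0.9600
  Pd branch = 0.0053·Pd^0.26·e^(0.059·RH+f) = 0.2448 μm/a
  Sd branch = 0.01025·Sd^0.27·e^(0.036·RH+0.049·T) = 2.147 μm/a
  r_corr = 0.2448 + 2.147 = 2.392 μm/a
Ordering by μm/a: zinc (7.82) > copper (2.39)

zinc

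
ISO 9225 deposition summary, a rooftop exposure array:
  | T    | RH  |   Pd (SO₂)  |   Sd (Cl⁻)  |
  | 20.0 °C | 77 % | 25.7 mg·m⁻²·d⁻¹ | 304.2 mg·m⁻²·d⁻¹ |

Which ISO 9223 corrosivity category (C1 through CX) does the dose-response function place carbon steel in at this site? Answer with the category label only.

C5

carbon steel: T>10 °C ⇒ hinge -0.054·(20.0−10) = -0.5400
  Pd branch = 1.77·Pd^0.52·e^(0.02·RH+f) = 26.03 μm/a
  Sd branch = 0.102·Sd^0.62·e^(0.033·RH+0.04·T) = 99.8 μm/a
  r_corr = 26.03 + 99.8 = 125.8 μm/a
ISO 9223 Table 2 (carbon steel): 80 < 126 ≤ 200 μm/a ⇒ C5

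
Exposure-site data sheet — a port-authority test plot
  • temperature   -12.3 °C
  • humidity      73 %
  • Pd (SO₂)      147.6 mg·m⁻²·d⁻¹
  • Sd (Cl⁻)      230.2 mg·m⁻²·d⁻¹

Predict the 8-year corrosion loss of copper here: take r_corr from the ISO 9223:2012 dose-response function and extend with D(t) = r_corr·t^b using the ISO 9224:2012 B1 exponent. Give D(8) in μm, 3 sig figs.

copper: temperature factor f = +0.126·(-22.3) = -2.8098
  SO₂ term: 0.0053·147.6^0.26·exp(0.059·73-2.8098) = 0.08679
  Cl⁻ term: 0.01025·230.2^0.27·exp(0.036·73+0.049·-12.3) = 0.3373
  r_corr = 0.08679 + 0.3373 = 0.4241 μm/a
Long-term exponent b (ISO 9224 Table 2, B1) = 0.667
  D(8) = 0.4241 × 8^0.667 = 0.4241 × 4.003 = 1.698 μm

D(8) = 1.70 μm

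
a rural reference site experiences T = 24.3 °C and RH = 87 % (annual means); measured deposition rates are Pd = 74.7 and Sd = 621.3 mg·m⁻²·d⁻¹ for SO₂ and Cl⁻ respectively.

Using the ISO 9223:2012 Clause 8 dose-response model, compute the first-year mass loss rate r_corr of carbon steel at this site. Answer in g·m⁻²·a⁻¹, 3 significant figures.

r_corr = 2.36e+03 g·m⁻²·a⁻¹

carbon steel: temperature factor f = -0.054·(14.3) = -0.7722
  Pd branch = 1.77·Pd^0.52·e^(0.02·RH+f) = 43.89 μm/a
  Sd branch = 0.102·Sd^0.62·e^(0.033·RH+0.04·T) = 256.7 μm/a
  sum: 43.89 + 256.7 → r_corr = 300.6 μm/a
Convert to mass loss: 300.6 μm/a × 7.85 g/cm³ = 2360 g·m⁻²·a⁻¹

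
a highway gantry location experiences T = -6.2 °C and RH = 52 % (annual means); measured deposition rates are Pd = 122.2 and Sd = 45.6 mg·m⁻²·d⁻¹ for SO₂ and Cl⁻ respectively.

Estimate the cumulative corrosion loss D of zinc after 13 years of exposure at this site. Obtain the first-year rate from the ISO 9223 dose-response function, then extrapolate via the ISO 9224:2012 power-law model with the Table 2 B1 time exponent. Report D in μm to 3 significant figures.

zinc: f(T) = +0.038·(T−10) [T≤10 °C] = -0.6156
  SO₂ term: 0.0129·122.2^0.44·exp(0.046·52-0.6156) = 0.6315
  Sd branch = 0.0175·Sd^0.57·e^(0.008·RH+0.085·T) = 0.1382 μm/a
  sum: 0.6315 + 0.1382 → r_corr = 0.7697 μm/a
ISO 9224: D(t) = r_corr · t^b with b = 0.813 (zinc, B1)
  D(13) = 0.7697 × 13^0.813 = 0.7697 × 8.047 = 6.194 μm

D(13) = 6.19 μm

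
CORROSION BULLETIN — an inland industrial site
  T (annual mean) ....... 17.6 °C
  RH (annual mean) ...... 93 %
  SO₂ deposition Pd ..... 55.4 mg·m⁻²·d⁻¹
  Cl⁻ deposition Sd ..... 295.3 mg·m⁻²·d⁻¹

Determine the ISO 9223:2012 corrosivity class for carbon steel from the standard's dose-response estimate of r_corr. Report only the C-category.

CX

carbon steel: T>10 °C ⇒ hinge -0.054·(17.6−10) = -0.4104
  sulphur-dioxide contribution → 60.83 μm/a
  chloride contribution → 150.9 μm/a
  ⇒ r_corr(carbon steel) = 211.8 μm/a
212 μm/a falls in (200, 700] for carbon steel → category CX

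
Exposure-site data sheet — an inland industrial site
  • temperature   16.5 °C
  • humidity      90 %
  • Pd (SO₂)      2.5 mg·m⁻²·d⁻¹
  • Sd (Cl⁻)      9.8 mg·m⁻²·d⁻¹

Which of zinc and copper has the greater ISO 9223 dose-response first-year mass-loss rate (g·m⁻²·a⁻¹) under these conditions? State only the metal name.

zinc: f(T) = -0.071·(T−10) [T>10 °C] = -0.4615
  SO₂ term: 0.0129·2.5^0.44·exp(0.046·90-0.4615) = 0.7643
  Sd branch = 0.0175·Sd^0.57·e^(0.008·RH+0.085·T) = 0.5368 μm/a
  sum: 0.7643 + 0.5368 → r_corr = 1.301 μm/a
  mass loss = 1.301 μm/a × 7.14 g/cm³ = 9.29 g·m⁻²·a⁻¹
copper: f(T) = -0.080·(T−10) [T>10 °C] = -0.5200
  SO₂ term: 0.0053·2.5^0.26·exp(0.059·90-0.5200) = 0.8091
  Sd branch = 0.01025·Sd^0.27·e^(0.036·RH+0.049·T) = 1.088 μm/a
  r_corr = 0.8091 + 1.088 = 1.897 μm/a
  mass loss = 1.897 μm/a × 8.96 g/cm³ = 17 g·m⁻²·a⁻¹
Ordering by g·m⁻²·a⁻¹: copper (17) > zinc (9.29)

copper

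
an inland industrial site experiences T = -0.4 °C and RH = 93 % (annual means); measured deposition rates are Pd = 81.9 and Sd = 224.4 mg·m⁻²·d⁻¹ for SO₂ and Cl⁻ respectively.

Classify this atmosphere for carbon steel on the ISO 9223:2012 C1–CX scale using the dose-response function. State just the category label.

C5

carbon steel: T≤10 °C ⇒ hinge +0.150·(-0.4−10) = -1.5600
  Pd branch = 1.77·Pd^0.52·e^(0.02·RH+f) = 23.61 μm/a
  Cl⁻ term: 0.102·224.4^0.62·exp(0.033·93+0.04·-0.4) = 61.96
  sum: 23.61 + 61.96 → r_corr = 85.58 μm/a
85.6 μm/a falls in (80, 200] for carbon steel → category C5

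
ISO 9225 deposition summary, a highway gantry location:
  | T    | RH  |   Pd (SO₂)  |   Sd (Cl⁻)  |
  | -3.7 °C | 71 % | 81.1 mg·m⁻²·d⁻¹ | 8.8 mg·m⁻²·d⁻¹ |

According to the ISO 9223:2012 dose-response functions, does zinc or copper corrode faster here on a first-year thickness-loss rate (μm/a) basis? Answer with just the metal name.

zinc: temperature factor f = +0.038·(-13.7) = -0.5206
  SO₂ term: 0.0129·81.1^0.44·exp(0.046·71-0.5206) = 1.39
  Cl⁻ term: 0.0175·8.8^0.57·exp(0.008·71+0.085·-3.7) = 0.07789
  sum: 1.39 + 0.07789 → r_corr = 1.467 μm/a
copper: temperature factor f = +0.126·(-13.7) = -1.7262
  Pd branch = 0.0053·Pd^0.26·e^(0.059·RH+f) = 0.1951 μm/a
  Sd branch = 0.01025·Sd^0.27·e^(0.036·RH+0.049·T) = 0.1982 μm/a
  r_corr = 0.1951 + 0.1982 = 0.3933 μm/a
Ordering by μm/a: zinc (1.47) > copper (0.393)

zinc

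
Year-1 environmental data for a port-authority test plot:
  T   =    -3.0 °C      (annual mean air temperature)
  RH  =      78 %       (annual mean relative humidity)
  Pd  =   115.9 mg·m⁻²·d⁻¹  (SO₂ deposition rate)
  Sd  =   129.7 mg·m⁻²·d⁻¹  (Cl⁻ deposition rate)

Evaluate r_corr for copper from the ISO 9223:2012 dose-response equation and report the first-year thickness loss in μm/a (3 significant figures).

copper: temperature factor f = +0.126·(-13.0) = -1.6380
  Pd branch = 0.0053·Pd^0.26·e^(0.059·RH+f) = 0.3533 μm/a
  Cl⁻ term: 0.01025·129.7^0.27·exp(0.036·78+0.049·-3.0) = 0.5456
  sum: 0.3533 + 0.5456 → r_corr = 0.8989 μm/a

r_corr = 0.899 μm/a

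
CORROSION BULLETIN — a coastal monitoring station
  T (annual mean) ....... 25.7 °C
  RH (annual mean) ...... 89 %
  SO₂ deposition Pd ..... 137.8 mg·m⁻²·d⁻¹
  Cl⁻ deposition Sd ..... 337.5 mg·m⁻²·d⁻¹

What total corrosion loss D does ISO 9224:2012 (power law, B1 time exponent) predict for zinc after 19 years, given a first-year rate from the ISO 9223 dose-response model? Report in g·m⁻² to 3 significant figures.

D(19) = 858 g·m⁻²

zinc: f(T) = -0.071·(T−10) [T>10 °C] = -1.1147
  Pd branch = 0.0129·Pd^0.44·e^(0.046·RH+f) = 2.217 μm/a
  Cl⁻ term: 0.0175·337.5^0.57·exp(0.008·89+0.085·25.7) = 8.752
  r_corr = 2.217 + 8.752 = 10.97 μm/a
Power-law: D(19) = r_corr · 19^0.813
  D(19) = 10.97 × 19^0.813 = 10.97 × 10.96 = 120.2 μm
  Mass loss = 120.2 μm × 7.14 g/cm³ = 858 g·m⁻²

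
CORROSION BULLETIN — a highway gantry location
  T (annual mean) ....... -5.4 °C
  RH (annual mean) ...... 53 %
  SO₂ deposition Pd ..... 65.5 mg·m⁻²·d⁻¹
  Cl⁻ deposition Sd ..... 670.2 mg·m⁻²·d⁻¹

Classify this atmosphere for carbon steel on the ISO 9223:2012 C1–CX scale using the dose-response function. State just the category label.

C3

carbon steel: T≤10 °C ⇒ hinge +0.150·(-5.4−10) = -2.3100
  sulphur-dioxide contribution → 4.462 μm/a
  chloride contribution → 26.71 μm/a
  ⇒ r_corr(carbon steel) = 31.17 μm/a
ISO 9223 Table 2 (carbon steel): 25 < 31.2 ≤ 50 μm/a ⇒ C3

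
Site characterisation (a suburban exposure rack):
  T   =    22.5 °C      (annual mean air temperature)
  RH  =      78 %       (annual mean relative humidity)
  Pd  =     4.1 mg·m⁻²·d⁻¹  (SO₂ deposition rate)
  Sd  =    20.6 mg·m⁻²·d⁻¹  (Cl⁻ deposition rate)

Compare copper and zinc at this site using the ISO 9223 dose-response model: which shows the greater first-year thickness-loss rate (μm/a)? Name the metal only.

copper: temperature factor f = -0.080·(12.5) = -1.0000
  sulphur-dioxide contribution → 0.2805 μm/a
  chloride contribution → 1.158 μm/a
  ⇒ r_corr(copper) = 1.439 μm/a
zinc: T>10 °C ⇒ hinge -0.071·(22.5−10) = -0.8875
  sulphur-dioxide contribution → 0.3573 μm/a
  chloride contribution → 1.24 μm/a
  ⇒ r_corr(zinc) = 1.598 μm/a
Ordering by μm/a: zinc (1.6) > copper (1.44)

zinc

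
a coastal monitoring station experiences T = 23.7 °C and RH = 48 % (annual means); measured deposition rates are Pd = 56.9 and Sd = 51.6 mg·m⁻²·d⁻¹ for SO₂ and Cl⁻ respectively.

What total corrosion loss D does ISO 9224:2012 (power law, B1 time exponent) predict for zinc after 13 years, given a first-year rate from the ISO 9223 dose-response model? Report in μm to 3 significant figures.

zinc: f(T) = -0.071·(T−10) [T>10 °C] = -0.9727
  Pd branch = 0.0129·Pd^0.44·e^(0.046·RH+f) = 0.2626 μm/a
  Cl⁻ term: 0.0175·51.6^0.57·exp(0.008·48+0.085·23.7) = 1.823
  sum: 0.2626 + 1.823 → r_corr = 2.086 μm/a
Long-term exponent b (ISO 9224 Table 2, B1) = 0.813
  D(13) = 2.086 × 13^0.813 = 2.086 × 8.047 = 16.79 μm

D(13) = 16.8 μm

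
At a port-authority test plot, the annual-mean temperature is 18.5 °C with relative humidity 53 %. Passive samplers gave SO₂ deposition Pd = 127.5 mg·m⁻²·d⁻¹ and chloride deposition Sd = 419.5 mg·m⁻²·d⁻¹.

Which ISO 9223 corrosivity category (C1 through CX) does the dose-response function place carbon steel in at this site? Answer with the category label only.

carbon steel: temperature factor f = -0.054·(8.5) = -0.4590
  Pd branch = 1.77·Pd^0.52·e^(0.02·RH+f) = 40.17 μm/a
  Sd branch = 0.102·Sd^0.62·e^(0.033·RH+0.04·T) = 51.96 μm/a
  r_corr = 40.17 + 51.96 = 92.12 μm/a
ISO 9223 Table 2 (carbon steel): 80 < 92.1 ≤ 200 μm/a ⇒ C5

C5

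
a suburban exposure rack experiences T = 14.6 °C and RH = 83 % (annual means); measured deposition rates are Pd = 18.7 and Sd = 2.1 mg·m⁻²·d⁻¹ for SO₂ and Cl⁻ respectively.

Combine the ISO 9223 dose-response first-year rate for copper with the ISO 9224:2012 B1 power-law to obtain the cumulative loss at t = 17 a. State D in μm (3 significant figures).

copper: f(T) = -0.080·(T−10) [T>10 °C] = -0.3680
  SO₂ term: 0.0053·18.7^0.26·exp(0.059·83-0.3680) = 1.052
  Sd branch = 0.01025·Sd^0.27·e^(0.036·RH+0.049·T) = 0.5083 μm/a
  sum: 1.052 + 0.5083 → r_corr = 1.56 μm/a
Long-term exponent b (ISO 9224 Table 2, B1) = 0.667
  D(17) = 1.56 × 17^0.667 = 1.56 × 6.618 = 10.32 μm

D(17) = 10.3 μm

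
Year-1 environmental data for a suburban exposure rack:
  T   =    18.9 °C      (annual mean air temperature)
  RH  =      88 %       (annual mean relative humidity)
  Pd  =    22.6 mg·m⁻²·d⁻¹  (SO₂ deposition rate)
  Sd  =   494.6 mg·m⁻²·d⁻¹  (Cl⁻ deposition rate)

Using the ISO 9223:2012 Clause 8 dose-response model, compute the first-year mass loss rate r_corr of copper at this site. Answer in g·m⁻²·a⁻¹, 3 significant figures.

copper: f(T) = -0.080·(T−10) [T>10 °C] = -0.7120
  SO₂ term: 0.0053·22.6^0.26·exp(0.059·88-0.7120) = 1.052
  Cl⁻ term: 0.01025·494.6^0.27·exp(0.036·88+0.049·18.9) = 3.283
  r_corr = 1.052 + 3.283 = 4.335 μm/a
Convert to mass loss: 4.335 μm/a × 8.96 g/cm³ = 38.84 g·m⁻²·a⁻¹

r_corr = 38.8 g·m⁻²·a⁻¹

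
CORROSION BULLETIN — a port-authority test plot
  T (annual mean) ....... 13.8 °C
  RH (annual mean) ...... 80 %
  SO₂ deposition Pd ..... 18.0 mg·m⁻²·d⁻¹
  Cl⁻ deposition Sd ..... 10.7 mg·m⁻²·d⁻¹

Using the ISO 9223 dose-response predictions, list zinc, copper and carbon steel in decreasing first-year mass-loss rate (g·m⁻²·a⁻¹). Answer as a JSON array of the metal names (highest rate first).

["carbon steel", "copper", "zinc"]

zinc: T>10 °C ⇒ hinge -0.071·(13.8−10) = -0.2698
  sulphur-dioxide contribution → 1.393 μm/a
  chloride contribution → 0.4142 μm/a
  total first-year rate 1.807 μm/a
  mass loss = 1.807 μm/a × 7.14 g/cm³ = 12.9 g·m⁻²·a⁻¹
copper: T>10 °C ⇒ hinge -0.080·(13.8−10) = -0.3040
  sulphur-dioxide contribution → 0.93 μm/a
  chloride contribution → 0.6809 μm/a
  ⇒ r_corr(copper) = 1.611 μm/a
  mass loss = 1.611 μm/a × 8.96 g/cm³ = 14.43 g·m⁻²·a⁻¹
carbon steel: T>10 °C ⇒ hinge -0.054·(13.8−10) = -0.2052
  sulphur-dioxide contribution → 32.1 μm/a
  chloride contribution → 10.79 μm/a
  total first-year rate 42.89 μm/a
  mass loss = 42.89 μm/a × 7.85 g/cm³ = 336.7 g·m⁻²·a⁻¹
Ordering by g·m⁻²·a⁻¹: carbon steel (337) > copper (14.4) > zinc (12.9)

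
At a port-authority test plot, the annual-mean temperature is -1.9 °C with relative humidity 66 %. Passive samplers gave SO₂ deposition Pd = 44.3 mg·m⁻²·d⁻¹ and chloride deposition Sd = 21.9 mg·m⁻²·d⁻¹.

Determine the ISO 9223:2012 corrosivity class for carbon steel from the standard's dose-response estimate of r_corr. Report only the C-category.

C2

carbon steel: temperature factor f = +0.150·(-11.9) = -1.7850
  Pd branch = 1.77·Pd^0.52·e^(0.02·RH+f) = 7.983 μm/a
  Sd branch = 0.102·Sd^0.62·e^(0.033·RH+0.04·T) = 5.657 μm/a
  r_corr = 7.983 + 5.657 = 13.64 μm/a
13.6 μm/a falls in (1.3, 25] for carbon steel → category C2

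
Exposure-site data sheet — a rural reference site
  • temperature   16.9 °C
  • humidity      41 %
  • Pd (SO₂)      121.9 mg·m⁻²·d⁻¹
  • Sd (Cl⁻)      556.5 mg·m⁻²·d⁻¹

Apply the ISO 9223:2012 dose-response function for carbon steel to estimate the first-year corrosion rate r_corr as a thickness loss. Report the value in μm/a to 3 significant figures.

carbon steel: f(T) = -0.054·(T−10) [T>10 °C] = -0.3726
  sulphur-dioxide contribution → 33.65 μm/a
  chloride contribution → 39.08 μm/a
  total first-year rate 72.73 μm/a

r_corr = 72.7 μm/a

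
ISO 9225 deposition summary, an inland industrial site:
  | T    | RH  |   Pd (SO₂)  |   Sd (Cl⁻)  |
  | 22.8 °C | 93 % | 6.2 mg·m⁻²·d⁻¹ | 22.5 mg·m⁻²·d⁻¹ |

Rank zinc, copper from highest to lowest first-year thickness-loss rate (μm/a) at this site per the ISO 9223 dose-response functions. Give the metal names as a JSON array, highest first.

zinc: temperature factor f = -0.071·(12.8) = -0.9088
  SO₂ term: 0.0129·6.2^0.44·exp(0.046·93-0.9088) = 0.8365
  Cl⁻ term: 0.0175·22.5^0.57·exp(0.008·93+0.085·22.8) = 1.509
  r_corr = 0.8365 + 1.509 = 2.345 μm/a
copper: T>10 °C ⇒ hinge -0.080·(22.8−10) = -1.0240
  Pd branch = 0.0053·Pd^0.26·e^(0.059·RH+f) = 0.7388 μm/a
  Cl⁻ term: 0.01025·22.5^0.27·exp(0.036·93+0.049·22.8) = 2.065
  sum: 0.7388 + 2.065 → r_corr = 2.804 μm/a
Ordering by μm/a: copper (2.8) > zinc (2.35)

["copper", "zinc"]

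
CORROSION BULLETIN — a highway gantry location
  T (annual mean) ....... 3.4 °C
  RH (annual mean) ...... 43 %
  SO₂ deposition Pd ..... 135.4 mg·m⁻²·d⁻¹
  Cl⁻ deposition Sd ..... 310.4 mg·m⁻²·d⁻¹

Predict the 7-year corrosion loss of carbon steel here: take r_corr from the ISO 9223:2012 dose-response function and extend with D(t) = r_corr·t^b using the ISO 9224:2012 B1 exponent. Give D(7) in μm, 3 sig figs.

carbon steel: f(T) = +0.150·(T−10) [T≤10 °C] = -0.9900
  sulphur-dioxide contribution → 19.95 μm/a
  chloride contribution → 16.94 μm/a
  ⇒ r_corr(carbon steel) = 36.89 μm/a
ISO 9224: D(t) = r_corr · t^b with b = 0.523 (carbon steel, B1)
  D(7) = 36.89 × 7^0.523 = 36.89 × 2.767 = 102.1 μm

D(7) = 102 μm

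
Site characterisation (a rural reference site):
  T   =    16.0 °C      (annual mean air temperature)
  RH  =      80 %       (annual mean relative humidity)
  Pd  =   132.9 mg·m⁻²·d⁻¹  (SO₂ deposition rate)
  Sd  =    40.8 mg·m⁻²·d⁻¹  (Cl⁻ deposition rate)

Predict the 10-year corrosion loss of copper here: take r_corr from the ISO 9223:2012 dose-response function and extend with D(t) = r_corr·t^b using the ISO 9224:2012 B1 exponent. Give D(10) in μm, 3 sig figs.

copper: temperature factor f = -0.080·(6.0) = -0.4800
  sulphur-dioxide contribution → 1.312 μm/a
  chloride contribution → 1.089 μm/a
  total first-year rate 2.4 μm/a
ISO 9224: D(t) = r_corr · t^b with b = 0.667 (copper, B1)
  D(10) = 2.4 × 10^0.667 = 2.4 × 4.645 = 11.15 μm

D(10) = 11.1 μm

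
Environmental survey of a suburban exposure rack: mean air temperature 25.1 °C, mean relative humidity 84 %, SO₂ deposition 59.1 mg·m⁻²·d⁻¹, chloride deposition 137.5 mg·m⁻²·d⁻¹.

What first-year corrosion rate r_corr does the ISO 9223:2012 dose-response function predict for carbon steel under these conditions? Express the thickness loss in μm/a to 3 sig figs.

carbon steel: f(T) = -0.054·(T−10) [T>10 °C] = -0.8154
  Pd branch = 1.77·Pd^0.52·e^(0.02·RH+f) = 35.05 μm/a
  Cl⁻ term: 0.102·137.5^0.62·exp(0.033·84+0.04·25.1) = 94.24
  r_corr = 35.05 + 94.24 = 129.3 μm/a

r_corr = 129 μm/a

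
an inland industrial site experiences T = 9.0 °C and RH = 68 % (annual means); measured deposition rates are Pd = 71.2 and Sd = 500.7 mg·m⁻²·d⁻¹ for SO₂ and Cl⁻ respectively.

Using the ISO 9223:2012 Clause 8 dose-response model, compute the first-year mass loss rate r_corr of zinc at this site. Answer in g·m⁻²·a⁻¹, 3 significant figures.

zinc: temperature factor f = +0.038·(-1.0) = -0.0380
  SO₂ term: 0.0129·71.2^0.44·exp(0.046·68-0.0380) = 1.852
  Cl⁻ term: 0.0175·500.7^0.57·exp(0.008·68+0.085·9.0) = 2.24
  sum: 1.852 + 2.24 → r_corr = 4.092 μm/a
Convert to mass loss: 4.092 μm/a × 7.14 g/cm³ = 29.22 g·m⁻²·a⁻¹

r_corr = 29.2 g·m⁻²·a⁻¹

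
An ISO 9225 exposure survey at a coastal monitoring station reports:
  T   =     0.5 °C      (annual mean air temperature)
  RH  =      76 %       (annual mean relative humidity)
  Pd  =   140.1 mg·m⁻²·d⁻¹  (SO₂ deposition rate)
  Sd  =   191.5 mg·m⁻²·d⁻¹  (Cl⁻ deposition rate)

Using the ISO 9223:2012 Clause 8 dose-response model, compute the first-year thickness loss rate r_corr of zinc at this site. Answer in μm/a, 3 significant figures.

zinc: T≤10 °C ⇒ hinge +0.038·(0.5−10) = -0.3610
  sulphur-dioxide contribution → 2.609 μm/a
  chloride contribution → 0.6705 μm/a
  total first-year rate 3.28 μm/a

r_corr = 3.28 μm/a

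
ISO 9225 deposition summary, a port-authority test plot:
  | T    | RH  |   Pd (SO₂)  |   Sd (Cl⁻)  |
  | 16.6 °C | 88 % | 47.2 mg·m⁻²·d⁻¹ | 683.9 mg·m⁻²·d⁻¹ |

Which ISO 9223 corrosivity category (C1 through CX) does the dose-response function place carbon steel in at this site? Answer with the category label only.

CX

carbon steel: temperature factor f = -0.054·(6.6) = -0.3564
  Pd branch = 1.77·Pd^0.52·e^(0.02·RH+f) = 53.46 μm/a
  Cl⁻ term: 0.102·683.9^0.62·exp(0.033·88+0.04·16.6) = 206.9
  sum: 53.46 + 206.9 → r_corr = 260.4 μm/a
260 μm/a falls in (200, 700] for carbon steel → category CX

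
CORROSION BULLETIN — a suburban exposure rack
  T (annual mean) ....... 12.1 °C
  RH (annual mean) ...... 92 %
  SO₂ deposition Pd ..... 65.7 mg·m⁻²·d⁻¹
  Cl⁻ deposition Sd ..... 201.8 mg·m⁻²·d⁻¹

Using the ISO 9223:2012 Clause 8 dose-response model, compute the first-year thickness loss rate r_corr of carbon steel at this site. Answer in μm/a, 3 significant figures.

carbon steel: f(T) = -0.054·(T−10) [T>10 °C] = -0.1134
  Pd branch = 1.77·Pd^0.52·e^(0.02·RH+f) = 87.69 μm/a
  Sd branch = 0.102·Sd^0.62·e^(0.033·RH+0.04·T) = 92.55 μm/a
  sum: 87.69 + 92.55 → r_corr = 180.2 μm/a

r_corr = 180 μm/a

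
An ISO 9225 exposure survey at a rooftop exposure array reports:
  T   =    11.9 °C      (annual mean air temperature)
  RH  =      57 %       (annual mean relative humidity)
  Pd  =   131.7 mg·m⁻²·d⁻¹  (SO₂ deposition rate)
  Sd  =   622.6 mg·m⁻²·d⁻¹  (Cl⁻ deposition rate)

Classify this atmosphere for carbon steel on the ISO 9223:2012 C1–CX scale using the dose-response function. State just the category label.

C5

carbon steel: temperature factor f = -0.054·(1.9) = -0.1026
  Pd branch = 1.77·Pd^0.52·e^(0.02·RH+f) = 63.2 μm/a
  Cl⁻ term: 0.102·622.6^0.62·exp(0.033·57+0.04·11.9) = 58.16
  sum: 63.2 + 58.16 → r_corr = 121.4 μm/a
ISO 9223 Table 2 (carbon steel): 80 < 121 ≤ 200 μm/a ⇒ C5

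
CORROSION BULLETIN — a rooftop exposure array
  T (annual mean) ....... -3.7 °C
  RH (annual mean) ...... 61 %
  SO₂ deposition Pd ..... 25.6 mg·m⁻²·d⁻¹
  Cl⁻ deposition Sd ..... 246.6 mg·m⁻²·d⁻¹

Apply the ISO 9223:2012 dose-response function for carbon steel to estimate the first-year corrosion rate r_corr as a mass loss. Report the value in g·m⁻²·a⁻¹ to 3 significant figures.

r_corr = 190 g·m⁻²·a⁻¹

carbon steel: temperature factor f = +0.150·(-13.7) = -2.0550
  sulphur-dioxide contribution → 4.146 μm/a
  chloride contribution → 20.03 μm/a
  ⇒ r_corr(carbon steel) = 24.17 μm/a
Convert to mass loss: 24.17 μm/a × 7.85 g/cm³ = 189.7 g·m⁻²·a⁻¹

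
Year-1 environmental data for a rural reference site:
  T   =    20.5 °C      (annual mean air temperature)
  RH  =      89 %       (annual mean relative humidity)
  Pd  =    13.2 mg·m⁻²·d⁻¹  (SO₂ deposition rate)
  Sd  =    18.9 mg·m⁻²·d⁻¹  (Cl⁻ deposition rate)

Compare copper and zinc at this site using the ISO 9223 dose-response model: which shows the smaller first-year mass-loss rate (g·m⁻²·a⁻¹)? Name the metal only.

zinc

copper: temperature factor f = -0.080·(10.5) = -0.8400
  SO₂ term: 0.0053·13.2^0.26·exp(0.059·89-0.8400) = 0.8537
  Sd branch = 0.01025·Sd^0.27·e^(0.036·RH+0.049·T) = 1.524 μm/a
  r_corr = 0.8537 + 1.524 = 2.378 μm/a
  mass loss = 2.378 μm/a × 8.96 g/cm³ = 21.31 g·m⁻²·a⁻¹
zinc: f(T) = -0.071·(T−10) [T>10 °C] = -0.7455
  SO₂ term: 0.0129·13.2^0.44·exp(0.046·89-0.7455) = 1.143
  Cl⁻ term: 0.0175·18.9^0.57·exp(0.008·89+0.085·20.5) = 1.088
  sum: 1.143 + 1.088 → r_corr = 2.23 μm/a
  mass loss = 2.23 μm/a × 7.14 g/cm³ = 15.93 g·m⁻²·a⁻¹
Ordering by g·m⁻²·a⁻¹: copper (21.3) > zinc (15.9)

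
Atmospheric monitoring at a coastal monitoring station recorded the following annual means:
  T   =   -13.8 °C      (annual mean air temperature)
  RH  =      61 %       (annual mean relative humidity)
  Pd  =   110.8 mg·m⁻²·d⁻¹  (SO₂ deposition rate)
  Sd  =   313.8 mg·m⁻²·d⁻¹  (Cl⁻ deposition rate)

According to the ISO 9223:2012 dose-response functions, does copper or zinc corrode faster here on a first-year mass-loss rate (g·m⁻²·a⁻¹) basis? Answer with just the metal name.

copper: T≤10 °C ⇒ hinge +0.126·(-13.8−10) = -2.9988
  SO₂ term: 0.0053·110.8^0.26·exp(0.059·61-2.9988) = 0.03285
  Cl⁻ term: 0.01025·313.8^0.27·exp(0.036·61+0.049·-13.8) = 0.2212
  sum: 0.03285 + 0.2212 → r_corr = 0.2541 μm/a
  mass loss = 0.2541 μm/a × 8.96 g/cm³ = 2.277 g·m⁻²·a⁻¹
zinc: T≤10 °C ⇒ hinge +0.038·(-13.8−10) = -0.9044
  Pd branch = 0.0129·Pd^0.44·e^(0.046·RH+f) = 0.6856 μm/a
  Cl⁻ term: 0.0175·313.8^0.57·exp(0.008·61+0.085·-13.8) = 0.2337
  r_corr = 0.6856 + 0.2337 = 0.9192 μm/a
  mass loss = 0.9192 μm/a × 7.14 g/cm³ = 6.563 g·m⁻²·a⁻¹
Ordering by g·m⁻²·a⁻¹: zinc (6.56) > copper (2.28)

zinc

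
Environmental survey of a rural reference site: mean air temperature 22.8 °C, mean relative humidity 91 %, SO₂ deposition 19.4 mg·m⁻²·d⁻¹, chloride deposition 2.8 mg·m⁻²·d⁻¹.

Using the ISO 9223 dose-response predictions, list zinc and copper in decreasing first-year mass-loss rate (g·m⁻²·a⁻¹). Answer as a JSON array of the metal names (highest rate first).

zinc: f(T) = -0.071·(T−10) [T>10 °C] = -0.9088
  sulphur-dioxide contribution → 1.26 μm/a
  chloride contribution → 0.4526 μm/a
  ⇒ r_corr(zinc) = 1.713 μm/a
  mass loss = 1.713 μm/a × 7.14 g/cm³ = 12.23 g·m⁻²·a⁻¹
copper: temperature factor f = -0.080·(12.8) = -1.0240
  sulphur-dioxide contribution → 0.8833 μm/a
  chloride contribution → 1.095 μm/a
  total first-year rate 1.978 μm/a
  mass loss = 1.978 μm/a × 8.96 g/cm³ = 17.73 g·m⁻²·a⁻¹
Ordering by g·m⁻²·a⁻¹: copper (17.7) > zinc (12.2)

["copper", "zinc"]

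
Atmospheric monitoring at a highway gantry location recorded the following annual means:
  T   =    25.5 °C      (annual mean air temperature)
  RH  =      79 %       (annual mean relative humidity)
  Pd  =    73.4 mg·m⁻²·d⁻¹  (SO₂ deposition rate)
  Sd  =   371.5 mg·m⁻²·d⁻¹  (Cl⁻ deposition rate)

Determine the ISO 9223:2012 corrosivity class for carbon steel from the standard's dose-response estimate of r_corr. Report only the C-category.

carbon steel: T>10 °C ⇒ hinge -0.054·(25.5−10) = -0.8370
  sulphur-dioxide contribution → 34.74 μm/a
  chloride contribution → 150.4 μm/a
  total first-year rate 185.1 μm/a
Category bounds: 80…200 μm/a bracket r_corr ⇒ C5

C5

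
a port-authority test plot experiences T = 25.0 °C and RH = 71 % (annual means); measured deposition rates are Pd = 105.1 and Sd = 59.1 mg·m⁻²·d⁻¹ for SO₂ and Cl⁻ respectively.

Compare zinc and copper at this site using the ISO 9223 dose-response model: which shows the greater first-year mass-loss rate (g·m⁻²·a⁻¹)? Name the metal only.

zinc: T>10 °C ⇒ hinge -0.071·(25.0−10) = -1.0650
  sulphur-dioxide contribution → 0.9036 μm/a
  chloride contribution → 2.645 μm/a
  total first-year rate 3.548 μm/a
  mass loss = 3.548 μm/a × 7.14 g/cm³ = 25.34 g·m⁻²·a⁻¹
copper: f(T) = -0.080·(T−10) [T>10 °C] = -1.2000
  sulphur-dioxide contribution → 0.3532 μm/a
  chloride contribution → 1.352 μm/a
  total first-year rate 1.706 μm/a
  mass loss = 1.706 μm/a × 8.96 g/cm³ = 15.28 g·m⁻²·a⁻¹
Ordering by g·m⁻²·a⁻¹: zinc (25.3) > copper (15.3)

zinc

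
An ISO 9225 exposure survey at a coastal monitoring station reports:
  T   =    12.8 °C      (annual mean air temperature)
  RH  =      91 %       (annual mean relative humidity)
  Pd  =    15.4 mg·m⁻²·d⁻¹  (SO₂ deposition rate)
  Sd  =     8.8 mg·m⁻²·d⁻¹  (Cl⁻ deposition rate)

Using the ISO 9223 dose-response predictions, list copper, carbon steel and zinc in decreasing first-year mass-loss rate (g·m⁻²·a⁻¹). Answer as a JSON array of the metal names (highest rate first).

["carbon steel", "copper", "zinc"]

copper: f(T) = -0.080·(T−10) [T>10 °C] = -0.2240
  Pd branch = 0.0053·Pd^0.26·e^(0.059·RH+f) = 1.851 μm/a
  Cl⁻ term: 0.01025·8.8^0.27·exp(0.036·91+0.049·12.8) = 0.9138
  sum: 1.851 + 0.9138 → r_corr = 2.765 μm/a
  mass loss = 2.765 μm/a × 8.96 g/cm³ = 24.78 g·m⁻²·a⁻¹
carbon steel: f(T) = -0.054·(T−10) [T>10 °C] = -0.1512
  Pd branch = 1.77·Pd^0.52·e^(0.02·RH+f) = 38.93 μm/a
  Sd branch = 0.102·Sd^0.62·e^(0.033·RH+0.04·T) = 13.2 μm/a
  sum: 38.93 + 13.2 → r_corr = 52.13 μm/a
  mass loss = 52.13 μm/a × 7.85 g/cm³ = 409.2 g·m⁻²·a⁻¹
zinc: T>10 °C ⇒ hinge -0.071·(12.8−10) = -0.1988
  SO₂ term: 0.0129·15.4^0.44·exp(0.046·91-0.1988) = 2.316
  Cl⁻ term: 0.0175·8.8^0.57·exp(0.008·91+0.085·12.8) = 0.3716
  r_corr = 2.316 + 0.3716 = 2.687 μm/a
  mass loss = 2.687 μm/a × 7.14 g/cm³ = 19.19 g·m⁻²·a⁻¹
Ordering by g·m⁻²·a⁻¹: carbon steel (409) > copper (24.8) > zinc (19.2)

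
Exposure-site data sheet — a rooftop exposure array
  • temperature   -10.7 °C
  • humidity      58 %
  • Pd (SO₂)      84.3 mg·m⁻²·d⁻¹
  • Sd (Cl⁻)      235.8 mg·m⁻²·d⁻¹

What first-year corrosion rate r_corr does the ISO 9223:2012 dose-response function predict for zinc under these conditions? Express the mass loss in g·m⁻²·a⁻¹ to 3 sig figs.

r_corr = 6.05 g·m⁻²·a⁻¹

zinc: T≤10 °C ⇒ hinge +0.038·(-10.7−10) = -0.7866
  sulphur-dioxide contribution → 0.5957 μm/a
  chloride contribution → 0.2523 μm/a
  ⇒ r_corr(zinc) = 0.848 μm/a
Convert to mass loss: 0.848 μm/a × 7.14 g/cm³ = 6.055 g·m⁻²·a⁻¹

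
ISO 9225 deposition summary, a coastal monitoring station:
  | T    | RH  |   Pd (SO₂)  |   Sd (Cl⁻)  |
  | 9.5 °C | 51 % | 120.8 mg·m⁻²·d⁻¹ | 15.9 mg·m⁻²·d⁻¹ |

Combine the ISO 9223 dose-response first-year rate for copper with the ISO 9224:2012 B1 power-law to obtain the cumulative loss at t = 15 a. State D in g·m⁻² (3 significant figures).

copper: f(T) = +0.126·(T−10) [T≤10 °C] = -0.0630
  SO₂ term: 0.0053·120.8^0.26·exp(0.059·51-0.0630) = 0.3508
  Cl⁻ term: 0.01025·15.9^0.27·exp(0.036·51+0.049·9.5) = 0.2161
  sum: 0.3508 + 0.2161 → r_corr = 0.5669 μm/a
ISO 9224: D(t) = r_corr · t^b with b = 0.667 (copper, B1)
  D(15) = 0.5669 × 15^0.667 = 0.5669 × 6.088 = 3.451 μm
  Mass loss = 3.451 μm × 8.96 g/cm³ = 30.92 g·m⁻²

D(15) = 30.9 g·m⁻²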